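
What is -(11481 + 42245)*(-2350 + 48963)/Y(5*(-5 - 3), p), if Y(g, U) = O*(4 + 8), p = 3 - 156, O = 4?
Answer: -1252165019/24 ≈ -5.2174e+7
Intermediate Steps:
p = -153
Y(g, U) = 48 (Y(g, U) = 4*(4 + 8) = 4*12 = 48)
-(11481 + 42245)*(-2350 + 48963)/Y(5*(-5 - 3), p) = -(11481 + 42245)*(-2350 + 48963)/48 = -53726*46613/48 = -2504330038/48 = -1*1252165019/24 = -1252165019/24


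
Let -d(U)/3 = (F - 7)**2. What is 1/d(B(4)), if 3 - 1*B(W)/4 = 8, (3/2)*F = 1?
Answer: -3/361 ≈ -0.0083102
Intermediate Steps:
F = 2/3 (F = (2/3)*1 = 2/3 ≈ 0.66667)
B(W) = -20 (B(W) = 12 - 4*8 = 12 - 32 = -20)
d(U) = -361/3 (d(U) = -3*(2/3 - 7)**2 = -3*(-19/3)**2 = -3*361/9 = -361/3)
1/d(B(4)) = 1/(-361/3) = -3/361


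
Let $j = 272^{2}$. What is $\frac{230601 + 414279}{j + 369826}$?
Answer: $\frac{64488}{44381} \approx 1.4531$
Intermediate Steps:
$j = 73984$
$\frac{230601 + 414279}{j + 369826} = \frac{230601 + 414279}{73984 + 369826} = \frac{644880}{443810} = 644880 \cdot \frac{1}{443810} = \frac{64488}{44381}$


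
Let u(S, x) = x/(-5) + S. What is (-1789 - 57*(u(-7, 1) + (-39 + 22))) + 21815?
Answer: 107027/5 ≈ 21405.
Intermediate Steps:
u(S, x) = S - x/5 (u(S, x) = -x/5 + S = S - x/5)
(-1789 - 57*(u(-7, 1) + (-39 + 22))) + 21815 = (-1789 - 57*((-7 - ⅕*1) + (-39 + 22))) + 21815 = (-1789 - 57*((-7 - ⅕) - 17)) + 21815 = (-1789 - 57*(-36/5 - 17)) + 21815 = (-1789 - 57*(-121/5)) + 21815 = (-1789 + 6897/5) + 21815 = -2048/5 + 21815 = 107027/5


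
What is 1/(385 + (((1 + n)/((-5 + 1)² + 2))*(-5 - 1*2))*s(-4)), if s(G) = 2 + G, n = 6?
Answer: 9/3514 ≈ 0.0025612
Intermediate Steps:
1/(385 + (((1 + n)/((-5 + 1)² + 2))*(-5 - 1*2))*s(-4)) = 1/(385 + (((1 + 6)/((-5 + 1)² + 2))*(-5 - 1*2))*(2 - 4)) = 1/(385 + ((7/((-4)² + 2))*(-5 - 2))*(-2)) = 1/(385 + ((7/(16 + 2))*(-7))*(-2)) = 1/(385 + ((7/18)*(-7))*(-2)) = 1/(385 - 49/18*(-2)) = 1/(385 + 49/9) = 1/(3514/9) = 9/3514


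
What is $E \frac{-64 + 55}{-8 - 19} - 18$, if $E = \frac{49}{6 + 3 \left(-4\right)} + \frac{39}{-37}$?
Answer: $- \frac{14035}{666} \approx -21.074$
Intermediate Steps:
$E = - \frac{2047}{222}$ ($E = \frac{49}{6 - 12} + 39 \left(- \frac{1}{37}\right) = \frac{49}{-6} - \frac{39}{37} = 49 \left(- \frac{1}{6}\right) - \frac{39}{37} = - \frac{49}{6} - \frac{39}{37} = - \frac{2047}{222} \approx -9.2207$)
$E \frac{-64 + 55}{-8 - 19} - 18 = - \frac{2047 \frac{-64 + 55}{-8 - 19}}{222} - 18 = - \frac{2047 \left(- \frac{9}{-27}\right)}{222} - 18 = - \frac{2047 \left(\left(-9\right) \left(- \frac{1}{27}\right)\right)}{222} - 18 = \left(- \frac{2047}{222}\right) \frac{1}{3} - 18 = - \frac{2047}{666} - 18 = - \frac{14035}{666}$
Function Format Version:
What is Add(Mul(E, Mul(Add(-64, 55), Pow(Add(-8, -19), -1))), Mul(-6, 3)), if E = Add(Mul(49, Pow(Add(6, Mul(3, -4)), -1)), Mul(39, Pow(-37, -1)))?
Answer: Rational(-14035, 666) ≈ -21.074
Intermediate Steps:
E = Rational(-2047, 222) (E = Add(Mul(49, Pow(Add(6, -12), -1)), Mul(39, Rational(-1, 37))) = Add(Mul(49, Pow(-6, -1)), Rational(-39, 37)) = Add(Mul(49, Rational(-1, 6)), Rational(-39, 37)) = Add(Rational(-49, 6), Rational(-39, 37)) = Rational(-2047, 222) ≈ -9.2207)
Add(Mul(E, Mul(Add(-64, 55), Pow(Add(-8, -19), -1))), Mul(-6, 3)) = Add(Mul(Rational(-2047, 222), Mul(Add(-64, 55), Pow(Add(-8, -19), -1))), Mul(-6, 3)) = Add(Mul(Rational(-2047, 222), Mul(-9, Pow(-27, -1))), -18) = Add(Mul(Rational(-2047, 222), Mul(-9, Rational(-1, 27))), -18) = Add(Mul(Rational(-2047, 222), Rational(1, 3)), -18) = Add(Rational(-2047, 666), -18) = Rational(-14035, 666)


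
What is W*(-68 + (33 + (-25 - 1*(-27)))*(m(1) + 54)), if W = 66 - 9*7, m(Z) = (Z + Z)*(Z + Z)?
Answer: 5886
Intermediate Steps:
m(Z) = 4*Z² (m(Z) = (2*Z)*(2*Z) = 4*Z²)
W = 3 (W = 66 - 1*63 = 66 - 63 = 3)
W*(-68 + (33 + (-25 - 1*(-27)))*(m(1) + 54)) = 3*(-68 + (33 + (-25 - 1*(-27)))*(4*1² + 54)) = 3*(-68 + (33 + (-25 + 27))*(4*1 + 54)) = 3*(-68 + (33 + 2)*(4 + 54)) = 3*(-68 + 35*58) = 3*(-68 + 2030) = 3*1962 = 5886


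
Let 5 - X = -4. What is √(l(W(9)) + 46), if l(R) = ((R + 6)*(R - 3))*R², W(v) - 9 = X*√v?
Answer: √1796302 ≈ 1340.3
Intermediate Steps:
X = 9 (X = 5 - 1*(-4) = 5 + 4 = 9)
W(v) = 9 + 9*√v
l(R) = R²*(-3 + R)*(6 + R) (l(R) = ((6 + R)*(-3 + R))*R² = ((-3 + R)*(6 + R))*R² = R²*(-3 + R)*(6 + R))
√(l(W(9)) + 46) = √((9 + 9*√9)²*(-18 + (9 + 9*√9)² + 3*(9 + 9*√9)) + 46) = √((9 + 9*3)²*(-18 + (9 + 9*3)² + 3*(9 + 9*3)) + 46) = √((9 + 27)²*(-18 + (9 + 27)² + 3*(9 + 27)) + 46) = √(36²*(-18 + 36² + 3*36) + 46) = √(1296*(-18 + 1296 + 108) + 46) = √(1296*1386 + 46) = √(1796256 + 46) = √1796302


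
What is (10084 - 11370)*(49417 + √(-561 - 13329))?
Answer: -63550262 - 1286*I*√13890 ≈ -6.355e+7 - 1.5156e+5*I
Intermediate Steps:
(10084 - 11370)*(49417 + √(-561 - 13329)) = -1286*(49417 + √(-13890)) = -1286*(49417 + I*√13890) = -63550262 - 1286*I*√13890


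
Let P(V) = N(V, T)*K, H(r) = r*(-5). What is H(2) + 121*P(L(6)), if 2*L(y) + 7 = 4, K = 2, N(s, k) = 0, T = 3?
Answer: -10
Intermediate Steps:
L(y) = -3/2 (L(y) = -7/2 + (½)*4 = -7/2 + 2 = -3/2)
H(r) = -5*r
P(V) = 0 (P(V) = 0*2 = 0)
H(2) + 121*P(L(6)) = -5*2 + 121*0 = -10 + 0 = -10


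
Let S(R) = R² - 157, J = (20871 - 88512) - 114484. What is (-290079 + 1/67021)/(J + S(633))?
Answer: -19441384658/14637855547 ≈ -1.3282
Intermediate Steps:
J = -182125 (J = -67641 - 114484 = -182125)
S(R) = -157 + R²
(-290079 + 1/67021)/(J + S(633)) = (-290079 + 1/67021)/(-182125 + (-157 + 633²)) = (-290079 + 1/67021)/(-182125 + (-157 + 400689)) = -19441384658/(67021*(-182125 + 400532)) = -19441384658/67021/218407 = -19441384658/67021*1/218407 = -19441384658/14637855547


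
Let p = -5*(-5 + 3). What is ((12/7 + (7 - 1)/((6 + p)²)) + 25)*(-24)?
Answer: -71871/112 ≈ -641.71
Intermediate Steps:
p = 10 (p = -5*(-2) = 10)
((12/7 + (7 - 1)/((6 + p)²)) + 25)*(-24) = ((12/7 + (7 - 1)/((6 + 10)²)) + 25)*(-24) = ((12*(⅐) + 6/(16²)) + 25)*(-24) = ((12/7 + 6/256) + 25)*(-24) = ((12/7 + 6*(1/256)) + 25)*(-24) = ((12/7 + 3/128) + 25)*(-24) = (1557/896 + 25)*(-24) = (23957/896)*(-24) = -71871/112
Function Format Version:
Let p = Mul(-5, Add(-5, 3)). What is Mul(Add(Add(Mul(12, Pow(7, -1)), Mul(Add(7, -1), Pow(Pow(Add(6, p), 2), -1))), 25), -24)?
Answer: Rational(-71871, 112) ≈ -641.71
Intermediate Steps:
p = 10 (p = Mul(-5, -2) = 10)
Mul(Add(Add(Mul(12, Pow(7, -1)), Mul(Add(7, -1), Pow(Pow(Add(6, p), 2), -1))), 25), -24) = Mul(Add(Add(Mul(12, Pow(7, -1)), Mul(Add(7, -1), Pow(Pow(Add(6, 10), 2), -1))), 25), -24) = Mul(Add(Add(Mul(12, Rational(1, 7)), Mul(6, Pow(Pow(16, 2), -1))), 25), -24) = Mul(Add(Add(Rational(12, 7), Mul(6, Pow(256, -1))), 25), -24) = Mul(Add(Add(Rational(12, 7), Mul(6, Rational(1, 256))), 25), -24) = Mul(Add(Add(Rational(12, 7), Rational(3, 128)), 25), -24) = Mul(Add(Rational(1557, 896), 25), -24) = Mul(Rational(23957, 896), -24) = Rational(-71871, 112)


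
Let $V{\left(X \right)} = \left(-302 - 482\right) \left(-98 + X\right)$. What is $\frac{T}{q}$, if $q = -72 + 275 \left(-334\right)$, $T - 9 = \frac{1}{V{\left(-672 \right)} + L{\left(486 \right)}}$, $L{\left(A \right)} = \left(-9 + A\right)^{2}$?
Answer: $- \frac{3740441}{38203196849} \approx -9.7909 \cdot 10^{-5}$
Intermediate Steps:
$V{\left(X \right)} = 76832 - 784 X$ ($V{\left(X \right)} = - 784 \left(-98 + X\right) = 76832 - 784 X$)
$T = \frac{7480882}{831209}$ ($T = 9 + \frac{1}{\left(76832 - -526848\right) + \left(-9 + 486\right)^{2}} = 9 + \frac{1}{\left(76832 + 526848\right) + 477^{2}} = 9 + \frac{1}{603680 + 227529} = 9 + \frac{1}{831209} = \frac{7480882}{831209} \approx 9.0$)
$q = -91922$ ($q = -72 - 91850 = -91922$)
$\frac{T}{q} = \frac{7480882}{831209 \left(-91922\right)} = \frac{7480882}{831209} \left(- \frac{1}{91922}\right) = - \frac{3740441}{38203196849}$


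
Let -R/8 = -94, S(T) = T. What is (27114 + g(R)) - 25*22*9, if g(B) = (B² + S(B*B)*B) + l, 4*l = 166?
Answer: 851693435/2 ≈ 4.2585e+8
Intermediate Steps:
R = 752 (R = -8*(-94) = 752)
l = 83/2 (l = (¼)*166 = 83/2 ≈ 41.500)
g(B) = 83/2 + B² + B³ (g(B) = (B² + (B*B)*B) + 83/2 = (B² + B²*B) + 83/2 = (B² + B³) + 83/2 = 83/2 + B² + B³)
(27114 + g(R)) - 25*22*9 = (27114 + (83/2 + 752² + 752³)) - 25*22*9 = (27114 + (83/2 + 565504 + 425259008)) - 550*9 = (27114 + 851649107/2) - 4950 = 851703335/2 - 4950 = 851693435/2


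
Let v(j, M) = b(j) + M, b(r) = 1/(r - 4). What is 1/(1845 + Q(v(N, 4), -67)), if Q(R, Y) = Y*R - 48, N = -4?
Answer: 8/12299 ≈ 0.00065046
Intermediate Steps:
b(r) = 1/(-4 + r)
v(j, M) = M + 1/(-4 + j) (v(j, M) = 1/(-4 + j) + M = M + 1/(-4 + j))
Q(R, Y) = -48 + R*Y (Q(R, Y) = R*Y - 48 = -48 + R*Y)
1/(1845 + Q(v(N, 4), -67)) = 1/(1845 + (-48 + ((1 + 4*(-4 - 4))/(-4 - 4))*(-67))) = 1/(1845 + (-48 + ((1 + 4*(-8))/(-8))*(-67))) = 1/(1845 + (-48 - (1 - 32)/8*(-67))) = 1/(1845 + (-48 - 1/8*(-31)*(-67))) = 1/(1845 + (-48 + (31/8)*(-67))) = 1/(1845 + (-48 - 2077/8)) = 1/(1845 - 2461/8) = 1/(12299/8) = 8/12299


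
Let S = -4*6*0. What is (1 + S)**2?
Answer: 1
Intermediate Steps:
S = 0 (S = -24*0 = 0)
(1 + S)**2 = (1 + 0)**2 = 1**2 = 1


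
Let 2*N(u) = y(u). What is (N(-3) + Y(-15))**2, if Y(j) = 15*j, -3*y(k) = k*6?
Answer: 49284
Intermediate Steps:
y(k) = -2*k (y(k) = -k*6/3 = -2*k)
N(u) = -u (N(u) = (-2*u)/2 = -u)
(N(-3) + Y(-15))**2 = (-1*(-3) + 15*(-15))**2 = (3 - 225)**2 = (-222)**2 = 49284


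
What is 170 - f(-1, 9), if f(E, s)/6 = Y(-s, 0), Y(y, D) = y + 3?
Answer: 206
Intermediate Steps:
Y(y, D) = 3 + y
f(E, s) = 18 - 6*s (f(E, s) = 6*(3 - s) = 18 - 6*s)
170 - f(-1, 9) = 170 - (18 - 6*9) = 170 - (18 - 54) = 170 - 1*(-36) = 170 + 36 = 206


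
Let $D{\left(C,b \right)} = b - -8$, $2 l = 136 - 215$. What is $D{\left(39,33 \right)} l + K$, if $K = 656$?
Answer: $- \frac{1927}{2} \approx -963.5$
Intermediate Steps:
$l = - \frac{79}{2}$ ($l = \frac{136 - 215}{2} = \frac{1}{2} \left(-79\right) = - \frac{79}{2} \approx -39.5$)
$D{\left(C,b \right)} = 8 + b$ ($D{\left(C,b \right)} = b + 8 = 8 + b$)
$D{\left(39,33 \right)} l + K = \left(8 + 33\right) \left(- \frac{79}{2}\right) + 656 = 41 \left(- \frac{79}{2}\right) + 656 = - \frac{3239}{2} + 656 = - \frac{1927}{2}$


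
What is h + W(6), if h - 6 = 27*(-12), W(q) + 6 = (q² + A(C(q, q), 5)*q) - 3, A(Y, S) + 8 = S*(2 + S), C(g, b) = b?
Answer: -129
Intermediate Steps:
A(Y, S) = -8 + S*(2 + S)
W(q) = -9 + q² + 27*q (W(q) = -6 + ((q² + (-8 + 5² + 2*5)*q) - 3) = -6 + ((q² + (-8 + 25 + 10)*q) - 3) = -6 + ((q² + 27*q) - 3) = -6 + (-3 + q² + 27*q) = -9 + q² + 27*q)
h = -318 (h = 6 + 27*(-12) = 6 - 324 = -318)
h + W(6) = -318 + (-9 + 6² + 27*6) = -318 + (-9 + 36 + 162) = -318 + 189 = -129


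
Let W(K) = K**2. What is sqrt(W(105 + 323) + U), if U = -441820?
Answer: 2*I*sqrt(64659) ≈ 508.56*I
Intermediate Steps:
sqrt(W(105 + 323) + U) = sqrt((105 + 323)**2 - 441820) = sqrt(428**2 - 441820) = sqrt(183184 - 441820) = sqrt(-258636) = 2*I*sqrt(64659)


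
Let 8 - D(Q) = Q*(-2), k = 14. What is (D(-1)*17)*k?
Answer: 1428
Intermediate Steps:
D(Q) = 8 + 2*Q (D(Q) = 8 - Q*(-2) = 8 - (-2)*Q = 8 + 2*Q)
(D(-1)*17)*k = ((8 + 2*(-1))*17)*14 = ((8 - 2)*17)*14 = (6*17)*14 = 102*14 = 1428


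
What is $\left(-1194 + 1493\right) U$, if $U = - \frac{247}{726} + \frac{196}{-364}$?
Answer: $- \frac{190739}{726} \approx -262.73$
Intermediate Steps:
$U = - \frac{8293}{9438}$ ($U = \left(-247\right) \frac{1}{726} + 196 \left(- \frac{1}{364}\right) = - \frac{247}{726} - \frac{7}{13} = - \frac{8293}{9438} \approx -0.87868$)
$\left(-1194 + 1493\right) U = \left(-1194 + 1493\right) \left(- \frac{8293}{9438}\right) = 299 \left(- \frac{8293}{9438}\right) = - \frac{190739}{726}$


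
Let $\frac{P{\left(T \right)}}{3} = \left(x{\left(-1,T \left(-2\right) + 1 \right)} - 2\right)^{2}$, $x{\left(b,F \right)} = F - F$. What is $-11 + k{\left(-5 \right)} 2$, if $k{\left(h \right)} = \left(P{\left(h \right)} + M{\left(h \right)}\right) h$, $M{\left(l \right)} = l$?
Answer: $-81$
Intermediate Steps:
$x{\left(b,F \right)} = 0$
$P{\left(T \right)} = 12$ ($P{\left(T \right)} = 3 \left(0 - 2\right)^{2} = 3 \left(-2\right)^{2} = 3 \cdot 4 = 12$)
$k{\left(h \right)} = h \left(12 + h\right)$ ($k{\left(h \right)} = \left(12 + h\right) h = h \left(12 + h\right)$)
$-11 + k{\left(-5 \right)} 2 = -11 + - 5 \left(12 - 5\right) 2 = -11 + \left(-5\right) 7 \cdot 2 = -11 - 70 = -81$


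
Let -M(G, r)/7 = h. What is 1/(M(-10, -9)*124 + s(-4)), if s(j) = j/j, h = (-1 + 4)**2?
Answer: -1/7811 ≈ -0.00012802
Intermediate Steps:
h = 9 (h = 3**2 = 9)
M(G, r) = -63 (M(G, r) = -7*9 = -63)
s(j) = 1
1/(M(-10, -9)*124 + s(-4)) = 1/(-63*124 + 1) = 1/(-7812 + 1) = 1/(-7811) = -1/7811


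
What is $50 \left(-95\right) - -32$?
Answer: $-4718$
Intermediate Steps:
$50 \left(-95\right) - -32 = -4750 + 32 = -4718$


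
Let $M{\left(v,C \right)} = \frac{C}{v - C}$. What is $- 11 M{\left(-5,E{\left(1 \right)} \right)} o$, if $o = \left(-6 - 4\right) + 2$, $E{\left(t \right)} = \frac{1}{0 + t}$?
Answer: $- \frac{44}{3} \approx -14.667$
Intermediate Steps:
$E{\left(t \right)} = \frac{1}{t}$
$o = -8$ ($o = -10 + 2 = -8$)
$- 11 M{\left(-5,E{\left(1 \right)} \right)} o = - 11 \frac{1}{1 \left(-5 - 1^{-1}\right)} \left(-8\right) = - 11 \cdot 1 \frac{1}{-5 - 1} \left(-8\right) = - 11 \cdot 1 \frac{1}{-6} \left(-8\right) = - 11 \cdot 1 \left(- \frac{1}{6}\right) \left(-8\right) = \left(-11\right) \left(- \frac{1}{6}\right) \left(-8\right) = \frac{11}{6} \left(-8\right) = - \frac{44}{3}$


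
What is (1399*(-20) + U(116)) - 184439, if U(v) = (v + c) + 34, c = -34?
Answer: -212303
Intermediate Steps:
U(v) = v (U(v) = (v - 34) + 34 = (-34 + v) + 34 = v)
(1399*(-20) + U(116)) - 184439 = (1399*(-20) + 116) - 184439 = (-27980 + 116) - 184439 = -27864 - 184439 = -212303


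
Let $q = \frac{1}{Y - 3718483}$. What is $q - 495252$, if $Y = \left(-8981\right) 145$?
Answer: $- \frac{2486525583457}{5020728} \approx -4.9525 \cdot 10^{5}$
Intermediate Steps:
$Y = -1302245$
$q = - \frac{1}{5020728}$ ($q = \frac{1}{-1302245 - 3718483} = \frac{1}{-5020728} = - \frac{1}{5020728} \approx -1.9917 \cdot 10^{-7}$)
$q - 495252 = - \frac{1}{5020728} - 495252 = - \frac{2486525583457}{5020728}$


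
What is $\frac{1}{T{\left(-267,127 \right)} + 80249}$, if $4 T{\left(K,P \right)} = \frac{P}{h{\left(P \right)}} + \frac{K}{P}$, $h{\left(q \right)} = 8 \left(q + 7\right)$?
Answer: $\frac{544576}{43701409329} \approx 1.2461 \cdot 10^{-5}$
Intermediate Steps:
$h{\left(q \right)} = 56 + 8 q$ ($h{\left(q \right)} = 8 \left(7 + q\right) = 56 + 8 q$)
$T{\left(K,P \right)} = \frac{K}{4 P} + \frac{P}{4 \left(56 + 8 P\right)}$ ($T{\left(K,P \right)} = \frac{\frac{P}{56 + 8 P} + \frac{K}{P}}{4} = \frac{\frac{K}{P} + \frac{P}{56 + 8 P}}{4} = \frac{K}{4 P} + \frac{P}{4 \left(56 + 8 P\right)}$)
$\frac{1}{T{\left(-267,127 \right)} + 80249} = \frac{1}{\frac{127^{2} + 8 \left(-267\right) \left(7 + 127\right)}{32 \cdot 127 \left(7 + 127\right)} + 80249} = \frac{1}{\frac{1}{32} \cdot \frac{1}{127} \cdot \frac{1}{134} \left(16129 + 8 \left(-267\right) 134\right) + 80249} = \frac{1}{\frac{1}{32} \cdot \frac{1}{127} \cdot \frac{1}{134} \left(16129 - 286224\right) + 80249} = \frac{1}{\frac{1}{32} \cdot \frac{1}{127} \cdot \frac{1}{134} \left(-270095\right) + 80249} = \frac{1}{- \frac{270095}{544576} + 80249} = \frac{1}{\frac{43701409329}{544576}} = \frac{544576}{43701409329}$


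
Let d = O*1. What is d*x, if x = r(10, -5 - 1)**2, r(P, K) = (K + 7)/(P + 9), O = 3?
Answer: 3/361 ≈ 0.0083102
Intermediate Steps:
r(P, K) = (7 + K)/(9 + P)
x = 1/361 (x = ((7 + (-5 - 1))/(9 + 10))**2 = ((7 - 6)/19)**2 = ((1/19)*1)**2 = (1/19)**2 = 1/361 ≈ 0.0027701)
d = 3 (d = 3*1 = 3)
d*x = 3*(1/361) = 3/361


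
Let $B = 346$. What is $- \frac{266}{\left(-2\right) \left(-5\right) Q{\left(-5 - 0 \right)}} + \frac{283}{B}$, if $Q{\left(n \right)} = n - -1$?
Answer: $\frac{25839}{3460} \approx 7.4679$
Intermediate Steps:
$Q{\left(n \right)} = 1 + n$ ($Q{\left(n \right)} = n + 1 = 1 + n$)
$- \frac{266}{\left(-2\right) \left(-5\right) Q{\left(-5 - 0 \right)}} + \frac{283}{B} = - \frac{266}{\left(-2\right) \left(-5\right) \left(1 - 5\right)} + \frac{283}{346} = - \frac{266}{10 \left(1 + \left(-5 + 0\right)\right)} + 283 \cdot \frac{1}{346} = - \frac{266}{10 \left(1 - 5\right)} + \frac{283}{346} = - \frac{266}{10 \left(-4\right)} + \frac{283}{346} = - \frac{266}{-40} + \frac{283}{346} = \left(-266\right) \left(- \frac{1}{40}\right) + \frac{283}{346} = \frac{133}{20} + \frac{283}{346} = \frac{25839}{3460}$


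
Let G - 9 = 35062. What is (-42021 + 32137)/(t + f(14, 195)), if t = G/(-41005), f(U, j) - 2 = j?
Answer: -202646710/4021457 ≈ -50.391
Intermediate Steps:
G = 35071 (G = 9 + 35062 = 35071)
f(U, j) = 2 + j
t = -35071/41005 (t = 35071/(-41005) = 35071*(-1/41005) = -35071/41005 ≈ -0.85529)
(-42021 + 32137)/(t + f(14, 195)) = (-42021 + 32137)/(-35071/41005 + (2 + 195)) = -9884/(-35071/41005 + 197) = -9884/8042914/41005 = -9884*41005/8042914 = -202646710/4021457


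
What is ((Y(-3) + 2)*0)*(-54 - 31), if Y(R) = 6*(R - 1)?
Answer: 0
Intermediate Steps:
Y(R) = -6 + 6*R (Y(R) = 6*(-1 + R) = -6 + 6*R)
((Y(-3) + 2)*0)*(-54 - 31) = (((-6 + 6*(-3)) + 2)*0)*(-54 - 31) = (((-6 - 18) + 2)*0)*(-85) = ((-24 + 2)*0)*(-85) = -22*0*(-85) = 0*(-85) = 0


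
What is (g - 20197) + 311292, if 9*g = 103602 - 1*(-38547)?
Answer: 920668/3 ≈ 3.0689e+5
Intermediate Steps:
g = 47383/3 (g = (103602 - 1*(-38547))/9 = (103602 + 38547)/9 = (1/9)*142149 = 47383/3 ≈ 15794.)
(g - 20197) + 311292 = (47383/3 - 20197) + 311292 = -13208/3 + 311292 = 920668/3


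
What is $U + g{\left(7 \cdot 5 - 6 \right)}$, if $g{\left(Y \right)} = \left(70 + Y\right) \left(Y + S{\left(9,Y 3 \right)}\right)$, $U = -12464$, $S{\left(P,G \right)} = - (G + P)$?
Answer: $-19097$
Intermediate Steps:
$S{\left(P,G \right)} = - G - P$
$g{\left(Y \right)} = \left(-9 - 2 Y\right) \left(70 + Y\right)$ ($g{\left(Y \right)} = \left(70 + Y\right) \left(Y - \left(9 + Y 3\right)\right) = \left(70 + Y\right) \left(Y - \left(9 + 3 Y\right)\right) = \left(70 + Y\right) \left(-9 - 2 Y\right) = \left(-9 - 2 Y\right) \left(70 + Y\right)$)
$U + g{\left(7 \cdot 5 - 6 \right)} = -12464 - \left(630 + 2 \left(7 \cdot 5 - 6\right)^{2} + 149 \left(7 \cdot 5 - 6\right)\right) = -12464 - \left(630 + 2 \left(35 - 6\right)^{2} + 149 \left(35 - 6\right)\right) = -12464 - \left(4951 + 1682\right) = -12464 - 6633 = -19097$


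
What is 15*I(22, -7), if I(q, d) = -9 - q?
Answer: -465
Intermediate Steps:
15*I(22, -7) = 15*(-9 - 1*22) = 15*(-9 - 22) = 15*(-31) = -465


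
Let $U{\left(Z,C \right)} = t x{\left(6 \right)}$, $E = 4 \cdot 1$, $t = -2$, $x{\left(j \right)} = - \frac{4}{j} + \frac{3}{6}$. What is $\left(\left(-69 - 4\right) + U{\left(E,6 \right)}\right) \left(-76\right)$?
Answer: $\frac{16568}{3} \approx 5522.7$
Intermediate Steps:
$x{\left(j \right)} = \frac{1}{2} - \frac{4}{j}$ ($x{\left(j \right)} = - \frac{4}{j} + 3 \cdot \frac{1}{6} = - \frac{4}{j} + \frac{1}{2} = \frac{1}{2} - \frac{4}{j}$)
$E = 4$
$U{\left(Z,C \right)} = \frac{1}{3}$ ($U{\left(Z,C \right)} = - 2 \frac{-8 + 6}{2 \cdot 6} = - 2 \cdot \frac{1}{2} \cdot \frac{1}{6} \left(-2\right) = \left(-2\right) \left(- \frac{1}{6}\right) = \frac{1}{3}$)
$\left(\left(-69 - 4\right) + U{\left(E,6 \right)}\right) \left(-76\right) = \left(\left(-69 - 4\right) + \frac{1}{3}\right) \left(-76\right) = \left(-73 + \frac{1}{3}\right) \left(-76\right) = \left(- \frac{218}{3}\right) \left(-76\right) = \frac{16568}{3}$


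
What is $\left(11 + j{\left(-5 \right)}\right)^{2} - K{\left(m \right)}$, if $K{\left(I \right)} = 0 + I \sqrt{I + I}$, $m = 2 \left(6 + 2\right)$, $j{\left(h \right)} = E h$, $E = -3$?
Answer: $676 - 64 \sqrt{2} \approx 585.49$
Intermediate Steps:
$j{\left(h \right)} = - 3 h$
$m = 16$ ($m = 2 \cdot 8 = 16$)
$K{\left(I \right)} = \sqrt{2} I^{\frac{3}{2}}$ ($K{\left(I \right)} = 0 + I \sqrt{2 I} = 0 + I \sqrt{2} \sqrt{I} = 0 + \sqrt{2} I^{\frac{3}{2}} = \sqrt{2} I^{\frac{3}{2}}$)
$\left(11 + j{\left(-5 \right)}\right)^{2} - K{\left(m \right)} = \left(11 - -15\right)^{2} - \sqrt{2} \cdot 16^{\frac{3}{2}} = \left(11 + 15\right)^{2} - \sqrt{2} \cdot 64 = 26^{2} - 64 \sqrt{2} = 676 - 64 \sqrt{2}$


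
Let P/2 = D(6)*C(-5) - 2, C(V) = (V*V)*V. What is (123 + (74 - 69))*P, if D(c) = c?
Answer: -192512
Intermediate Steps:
C(V) = V**3 (C(V) = V**2*V = V**3)
P = -1504 (P = 2*(6*(-5)**3 - 2) = 2*(6*(-125) - 2) = 2*(-750 - 2) = 2*(-752) = -1504)
(123 + (74 - 69))*P = (123 + (74 - 69))*(-1504) = (123 + 5)*(-1504) = 128*(-1504) = -192512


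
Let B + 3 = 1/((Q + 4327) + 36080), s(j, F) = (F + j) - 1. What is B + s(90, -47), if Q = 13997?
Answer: 2121757/54404 ≈ 39.000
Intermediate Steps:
s(j, F) = -1 + F + j
B = -163211/54404 (B = -3 + 1/((13997 + 4327) + 36080) = -3 + 1/(18324 + 36080) = -3 + 1/54404 = -163211/54404 ≈ -3.0000)
B + s(90, -47) = -163211/54404 + (-1 - 47 + 90) = -163211/54404 + 42 = 2121757/54404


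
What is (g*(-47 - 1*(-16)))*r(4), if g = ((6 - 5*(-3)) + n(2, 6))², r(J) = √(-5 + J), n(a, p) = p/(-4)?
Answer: -47151*I/4 ≈ -11788.0*I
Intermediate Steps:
n(a, p) = -p/4 (n(a, p) = p*(-¼) = -p/4)
g = 1521/4 (g = ((6 - 5*(-3)) - ¼*6)² = ((6 + 15) - 3/2)² = (21 - 3/2)² = (39/2)² = 1521/4 ≈ 380.25)
(g*(-47 - 1*(-16)))*r(4) = (1521*(-47 - 1*(-16))/4)*√(-5 + 4) = (1521*(-47 + 16)/4)*√(-1) = ((1521/4)*(-31))*I = -47151*I/4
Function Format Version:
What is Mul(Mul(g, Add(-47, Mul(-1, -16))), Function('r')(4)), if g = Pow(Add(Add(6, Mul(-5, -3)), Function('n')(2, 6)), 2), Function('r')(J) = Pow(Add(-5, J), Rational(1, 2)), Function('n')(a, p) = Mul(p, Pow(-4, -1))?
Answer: Mul(Rational(-47151, 4), I) ≈ Mul(-11788., I)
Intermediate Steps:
Function('n')(a, p) = Mul(Rational(-1, 4), p) (Function('n')(a, p) = Mul(p, Rational(-1, 4)) = Mul(Rational(-1, 4), p))
g = Rational(1521, 4) (g = Pow(Add(Add(6, Mul(-5, -3)), Mul(Rational(-1, 4), 6)), 2) = Pow(Add(Add(6, 15), Rational(-3, 2)), 2) = Pow(Add(21, Rational(-3, 2)), 2) = Pow(Rational(39, 2), 2) = Rational(1521, 4) ≈ 380.25)
Mul(Mul(g, Add(-47, Mul(-1, -16))), Function('r')(4)) = Mul(Mul(Rational(1521, 4), Add(-47, Mul(-1, -16))), Pow(Add(-5, 4), Rational(1, 2))) = Mul(Mul(Rational(1521, 4), Add(-47, 16)), Pow(-1, Rational(1, 2))) = Mul(Mul(Rational(1521, 4), -31), I) = Mul(Rational(-47151, 4), I)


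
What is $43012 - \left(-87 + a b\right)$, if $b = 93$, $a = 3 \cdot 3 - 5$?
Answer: $42727$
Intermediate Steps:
$a = 4$ ($a = 9 - 5 = 4$)
$43012 - \left(-87 + a b\right) = 43012 - \left(-87 + 4 \cdot 93\right) = 43012 - \left(-87 + 372\right) = 43012 - 285 = 42727$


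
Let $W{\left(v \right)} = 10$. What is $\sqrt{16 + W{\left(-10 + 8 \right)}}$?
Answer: $\sqrt{26} \approx 5.099$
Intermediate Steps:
$\sqrt{16 + W{\left(-10 + 8 \right)}} = \sqrt{16 + 10} = \sqrt{26}$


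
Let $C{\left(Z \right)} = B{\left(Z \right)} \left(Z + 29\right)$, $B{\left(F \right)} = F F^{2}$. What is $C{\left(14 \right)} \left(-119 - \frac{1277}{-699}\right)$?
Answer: $- \frac{9664016768}{699} \approx -1.3825 \cdot 10^{7}$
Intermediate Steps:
$B{\left(F \right)} = F^{3}$
$C{\left(Z \right)} = Z^{3} \left(29 + Z\right)$ ($C{\left(Z \right)} = Z^{3} \left(Z + 29\right) = Z^{3} \left(29 + Z\right)$)
$C{\left(14 \right)} \left(-119 - \frac{1277}{-699}\right) = 14^{3} \left(29 + 14\right) \left(-119 - \frac{1277}{-699}\right) = 2744 \cdot 43 \left(-119 - - \frac{1277}{699}\right) = 117992 \left(-119 + \frac{1277}{699}\right) = 117992 \left(- \frac{81904}{699}\right) = - \frac{9664016768}{699}$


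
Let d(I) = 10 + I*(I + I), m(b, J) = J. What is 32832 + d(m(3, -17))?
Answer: 33420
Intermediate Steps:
d(I) = 10 + 2*I² (d(I) = 10 + I*(2*I) = 10 + 2*I²)
32832 + d(m(3, -17)) = 32832 + (10 + 2*(-17)²) = 32832 + (10 + 2*289) = 32832 + (10 + 578) = 32832 + 588 = 33420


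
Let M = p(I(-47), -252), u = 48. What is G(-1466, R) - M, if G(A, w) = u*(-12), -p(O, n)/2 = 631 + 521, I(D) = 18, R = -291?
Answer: 1728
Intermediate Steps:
p(O, n) = -2304 (p(O, n) = -2*(631 + 521) = -2*1152 = -2304)
G(A, w) = -576 (G(A, w) = 48*(-12) = -576)
M = -2304
G(-1466, R) - M = -576 - 1*(-2304) = -576 + 2304 = 1728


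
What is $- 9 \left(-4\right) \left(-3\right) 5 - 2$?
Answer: $-542$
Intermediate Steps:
$- 9 \left(-4\right) \left(-3\right) 5 - 2 = - 9 \cdot 12 \cdot 5 - 2 = \left(-9\right) 60 - 2 = -540 - 2 = -542$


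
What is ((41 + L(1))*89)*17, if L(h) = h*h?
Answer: 63546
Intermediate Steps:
L(h) = h²
((41 + L(1))*89)*17 = ((41 + 1²)*89)*17 = ((41 + 1)*89)*17 = (42*89)*17 = 3738*17 = 63546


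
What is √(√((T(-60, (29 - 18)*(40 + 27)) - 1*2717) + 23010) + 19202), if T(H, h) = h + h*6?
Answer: √(19202 + 6*√707) ≈ 139.15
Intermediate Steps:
T(H, h) = 7*h (T(H, h) = h + 6*h = 7*h)
√(√((T(-60, (29 - 18)*(40 + 27)) - 1*2717) + 23010) + 19202) = √(√((7*((29 - 18)*(40 + 27)) - 1*2717) + 23010) + 19202) = √(√((7*(11*67) - 2717) + 23010) + 19202) = √(√((7*737 - 2717) + 23010) + 19202) = √(√((5159 - 2717) + 23010) + 19202) = √(√(2442 + 23010) + 19202) = √(√25452 + 19202) = √(6*√707 + 19202) = √(19202 + 6*√707)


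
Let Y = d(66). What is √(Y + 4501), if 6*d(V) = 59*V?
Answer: 5*√206 ≈ 71.764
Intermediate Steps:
d(V) = 59*V/6 (d(V) = (59*V)/6 = 59*V/6)
Y = 649 (Y = (59/6)*66 = 649)
√(Y + 4501) = √(649 + 4501) = √5150 = 5*√206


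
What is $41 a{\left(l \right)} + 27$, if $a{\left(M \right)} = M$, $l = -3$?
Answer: $-96$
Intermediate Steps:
$41 a{\left(l \right)} + 27 = 41 \left(-3\right) + 27 = -123 + 27 = -96$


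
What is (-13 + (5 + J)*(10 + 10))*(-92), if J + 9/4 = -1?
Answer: -2024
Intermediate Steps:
J = -13/4 (J = -9/4 - 1 = -13/4 ≈ -3.2500)
(-13 + (5 + J)*(10 + 10))*(-92) = (-13 + (5 - 13/4)*(10 + 10))*(-92) = (-13 + (7/4)*20)*(-92) = (-13 + 35)*(-92) = 22*(-92) = -2024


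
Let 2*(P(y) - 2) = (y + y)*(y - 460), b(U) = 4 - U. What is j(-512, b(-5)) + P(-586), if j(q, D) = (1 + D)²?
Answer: 613058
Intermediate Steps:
P(y) = 2 + y*(-460 + y) (P(y) = 2 + ((y + y)*(y - 460))/2 = 2 + ((2*y)*(-460 + y))/2 = 2 + (2*y*(-460 + y))/2 = 2 + y*(-460 + y))
j(-512, b(-5)) + P(-586) = (1 + (4 - 1*(-5)))² + (2 + (-586)² - 460*(-586)) = (1 + (4 + 5))² + (2 + 343396 + 269560) = (1 + 9)² + 612958 = 10² + 612958 = 100 + 612958 = 613058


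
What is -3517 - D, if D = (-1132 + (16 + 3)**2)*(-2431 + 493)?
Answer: -1497715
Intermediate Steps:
D = 1494198 (D = (-1132 + 19**2)*(-1938) = (-1132 + 361)*(-1938) = -771*(-1938) = 1494198)
-3517 - D = -3517 - 1*1494198 = -3517 - 1494198 = -1497715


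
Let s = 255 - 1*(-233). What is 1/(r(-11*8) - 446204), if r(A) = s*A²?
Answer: 1/3332868 ≈ 3.0004e-7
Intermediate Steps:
s = 488 (s = 255 + 233 = 488)
r(A) = 488*A²
1/(r(-11*8) - 446204) = 1/(488*(-11*8)² - 446204) = 1/(488*(-88)² - 446204) = 1/(488*7744 - 446204) = 1/(3779072 - 446204) = 1/3332868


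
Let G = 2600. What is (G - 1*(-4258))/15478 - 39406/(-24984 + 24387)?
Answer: 307010147/4620183 ≈ 66.450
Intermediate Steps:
(G - 1*(-4258))/15478 - 39406/(-24984 + 24387) = (2600 - 1*(-4258))/15478 - 39406/(-24984 + 24387) = (2600 + 4258)*(1/15478) - 39406/(-597) = 6858*(1/15478) - 39406*(-1/597) = 3429/7739 + 39406/597 = 307010147/4620183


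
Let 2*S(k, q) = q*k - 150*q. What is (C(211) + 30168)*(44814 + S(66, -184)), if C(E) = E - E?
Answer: 1585087056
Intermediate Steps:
C(E) = 0
S(k, q) = -75*q + k*q/2 (S(k, q) = (q*k - 150*q)/2 = (k*q - 150*q)/2 = (-150*q + k*q)/2 = -75*q + k*q/2)
(C(211) + 30168)*(44814 + S(66, -184)) = (0 + 30168)*(44814 + (1/2)*(-184)*(-150 + 66)) = 30168*(44814 + (1/2)*(-184)*(-84)) = 30168*(44814 + 7728) = 30168*52542 = 1585087056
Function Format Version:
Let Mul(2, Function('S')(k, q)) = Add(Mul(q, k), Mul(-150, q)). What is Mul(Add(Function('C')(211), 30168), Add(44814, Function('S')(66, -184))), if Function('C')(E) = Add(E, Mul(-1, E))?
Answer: 1585087056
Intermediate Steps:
Function('C')(E) = 0
Function('S')(k, q) = Add(Mul(-75, q), Mul(Rational(1, 2), k, q)) (Function('S')(k, q) = Mul(Rational(1, 2), Add(Mul(q, k), Mul(-150, q))) = Mul(Rational(1, 2), Add(Mul(k, q), Mul(-150, q))) = Mul(Rational(1, 2), Add(Mul(-150, q), Mul(k, q))) = Add(Mul(-75, q), Mul(Rational(1, 2), k, q)))
Mul(Add(Function('C')(211), 30168), Add(44814, Function('S')(66, -184))) = Mul(Add(0, 30168), Add(44814, Mul(Rational(1, 2), -184, Add(-150, 66)))) = Mul(30168, Add(44814, Mul(Rational(1, 2), -184, -84))) = Mul(30168, Add(44814, 7728)) = Mul(30168, 52542) = 1585087056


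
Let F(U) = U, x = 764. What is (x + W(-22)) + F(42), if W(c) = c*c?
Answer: 1290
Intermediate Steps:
W(c) = c²
(x + W(-22)) + F(42) = (764 + (-22)²) + 42 = (764 + 484) + 42 = 1248 + 42 = 1290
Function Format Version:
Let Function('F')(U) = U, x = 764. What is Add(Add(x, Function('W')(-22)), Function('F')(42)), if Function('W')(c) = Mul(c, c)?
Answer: 1290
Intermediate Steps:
Function('W')(c) = Pow(c, 2)
Add(Add(x, Function('W')(-22)), Function('F')(42)) = Add(Add(764, Pow(-22, 2)), 42) = Add(Add(764, 484), 42) = Add(1248, 42) = 1290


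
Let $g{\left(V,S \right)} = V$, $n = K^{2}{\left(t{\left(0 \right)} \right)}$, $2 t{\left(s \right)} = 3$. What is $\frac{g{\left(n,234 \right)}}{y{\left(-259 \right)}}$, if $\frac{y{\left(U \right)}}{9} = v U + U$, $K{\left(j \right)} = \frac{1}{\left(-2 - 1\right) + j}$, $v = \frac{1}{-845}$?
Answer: $- \frac{845}{4426569} \approx -0.00019089$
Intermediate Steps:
$v = - \frac{1}{845} \approx -0.0011834$
$t{\left(s \right)} = \frac{3}{2}$ ($t{\left(s \right)} = \frac{1}{2} \cdot 3 = \frac{3}{2}$)
$K{\left(j \right)} = \frac{1}{-3 + j}$ ($K{\left(j \right)} = \frac{1}{\left(-2 - 1\right) + j} = \frac{1}{-3 + j}$)
$n = \frac{4}{9}$ ($n = \left(\frac{1}{-3 + \frac{3}{2}}\right)^{2} = \left(\frac{1}{- \frac{3}{2}}\right)^{2} = \left(- \frac{2}{3}\right)^{2} = \frac{4}{9} \approx 0.44444$)
$y{\left(U \right)} = \frac{7596 U}{845}$ ($y{\left(U \right)} = 9 \left(- \frac{U}{845} + U\right) = 9 \frac{844 U}{845} = \frac{7596 U}{845}$)
$\frac{g{\left(n,234 \right)}}{y{\left(-259 \right)}} = \frac{4}{9 \cdot \frac{7596}{845} \left(-259\right)} = \frac{4}{9 \left(- \frac{1967364}{845}\right)} = \frac{4}{9} \left(- \frac{845}{1967364}\right) = - \frac{845}{4426569}$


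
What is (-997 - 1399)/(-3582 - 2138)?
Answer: 599/1430 ≈ 0.41888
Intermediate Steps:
(-997 - 1399)/(-3582 - 2138) = -2396/(-5720) = -2396*(-1/5720) = 599/1430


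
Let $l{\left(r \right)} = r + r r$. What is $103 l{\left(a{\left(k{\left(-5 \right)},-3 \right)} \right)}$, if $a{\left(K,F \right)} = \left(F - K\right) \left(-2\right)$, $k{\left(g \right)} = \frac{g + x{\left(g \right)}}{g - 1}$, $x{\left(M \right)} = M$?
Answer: $\frac{89404}{9} \approx 9933.8$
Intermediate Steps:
$k{\left(g \right)} = \frac{2 g}{-1 + g}$ ($k{\left(g \right)} = \frac{g + g}{g - 1} = \frac{2 g}{-1 + g}$)
$a{\left(K,F \right)} = - 2 F + 2 K$
$l{\left(r \right)} = r + r^{2}$
$103 l{\left(a{\left(k{\left(-5 \right)},-3 \right)} \right)} = 103 \left(\left(-2\right) \left(-3\right) + 2 \cdot 2 \left(-5\right) \frac{1}{-1 - 5}\right) \left(1 + \left(\left(-2\right) \left(-3\right) + 2 \cdot 2 \left(-5\right) \frac{1}{-1 - 5}\right)\right) = 103 \left(6 + 2 \cdot 2 \left(-5\right) \frac{1}{-6}\right) \left(1 + \left(6 + 2 \cdot 2 \left(-5\right) \frac{1}{-6}\right)\right) = 103 \left(6 + 2 \cdot 2 \left(-5\right) \left(- \frac{1}{6}\right)\right) \left(1 + \left(6 + 2 \cdot 2 \left(-5\right) \left(- \frac{1}{6}\right)\right)\right) = 103 \left(6 + 2 \cdot \frac{5}{3}\right) \left(1 + \left(6 + 2 \cdot \frac{5}{3}\right)\right) = 103 \left(6 + \frac{10}{3}\right) \left(1 + \left(6 + \frac{10}{3}\right)\right) = 103 \frac{28 \left(1 + \frac{28}{3}\right)}{3} = 103 \cdot \frac{28}{3} \cdot \frac{31}{3} = 103 \cdot \frac{868}{9} = \frac{89404}{9}$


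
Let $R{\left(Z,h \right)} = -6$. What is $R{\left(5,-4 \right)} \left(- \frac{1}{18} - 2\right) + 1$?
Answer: $\frac{40}{3} \approx 13.333$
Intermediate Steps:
$R{\left(5,-4 \right)} \left(- \frac{1}{18} - 2\right) + 1 = - 6 \left(- \frac{1}{18} - 2\right) + 1 = \left(-6\right) \left(- \frac{37}{18}\right) + 1 = \frac{37}{3} + 1 = \frac{40}{3}$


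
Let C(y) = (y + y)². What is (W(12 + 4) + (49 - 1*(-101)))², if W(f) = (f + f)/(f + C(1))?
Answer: 574564/25 ≈ 22983.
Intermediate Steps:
C(y) = 4*y² (C(y) = (2*y)² = 4*y²)
W(f) = 2*f/(4 + f) (W(f) = (f + f)/(f + 4*1²) = (2*f)/(f + 4*1) = (2*f)/(f + 4) = (2*f)/(4 + f) = 2*f/(4 + f))
(W(12 + 4) + (49 - 1*(-101)))² = (2*(12 + 4)/(4 + (12 + 4)) + (49 - 1*(-101)))² = (2*16/(4 + 16) + (49 + 101))² = (2*16/20 + 150)² = (2*16*(1/20) + 150)² = (8/5 + 150)² = (758/5)² = 574564/25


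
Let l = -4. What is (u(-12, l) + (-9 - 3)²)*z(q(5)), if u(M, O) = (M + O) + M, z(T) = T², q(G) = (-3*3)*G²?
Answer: 5872500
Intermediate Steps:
q(G) = -9*G²
u(M, O) = O + 2*M
(u(-12, l) + (-9 - 3)²)*z(q(5)) = ((-4 + 2*(-12)) + (-9 - 3)²)*(-9*5²)² = ((-4 - 24) + (-12)²)*(-9*25)² = (-28 + 144)*(-225)² = 116*50625 = 5872500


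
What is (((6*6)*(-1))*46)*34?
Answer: -56304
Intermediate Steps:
(((6*6)*(-1))*46)*34 = ((36*(-1))*46)*34 = -36*46*34 = -1656*34 = -56304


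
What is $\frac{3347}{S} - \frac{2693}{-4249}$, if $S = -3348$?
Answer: $- \frac{5205239}{14225652} \approx -0.36591$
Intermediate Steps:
$\frac{3347}{S} - \frac{2693}{-4249} = \frac{3347}{-3348} - \frac{2693}{-4249} = 3347 \left(- \frac{1}{3348}\right) - - \frac{2693}{4249} = - \frac{3347}{3348} + \frac{2693}{4249} = - \frac{5205239}{14225652}$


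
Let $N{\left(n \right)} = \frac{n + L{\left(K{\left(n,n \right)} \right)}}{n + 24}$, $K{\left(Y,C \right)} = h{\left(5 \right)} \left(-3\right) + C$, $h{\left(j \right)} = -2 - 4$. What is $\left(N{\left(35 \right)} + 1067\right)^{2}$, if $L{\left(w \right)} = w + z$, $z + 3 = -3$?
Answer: $\frac{3973411225}{3481} \approx 1.1415 \cdot 10^{6}$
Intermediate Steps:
$h{\left(j \right)} = -6$
$z = -6$ ($z = -3 - 3 = -6$)
$K{\left(Y,C \right)} = 18 + C$ ($K{\left(Y,C \right)} = \left(-6\right) \left(-3\right) + C = 18 + C$)
$L{\left(w \right)} = -6 + w$ ($L{\left(w \right)} = w - 6 = -6 + w$)
$N{\left(n \right)} = \frac{12 + 2 n}{24 + n}$ ($N{\left(n \right)} = \frac{n + \left(-6 + \left(18 + n\right)\right)}{n + 24} = \frac{n + \left(12 + n\right)}{24 + n} = \frac{12 + 2 n}{24 + n}$)
$\left(N{\left(35 \right)} + 1067\right)^{2} = \left(\frac{2 \left(6 + 35\right)}{24 + 35} + 1067\right)^{2} = \left(2 \cdot \frac{1}{59} \cdot 41 + 1067\right)^{2} = \left(\frac{82}{59} + 1067\right)^{2} = \left(\frac{63035}{59}\right)^{2} = \frac{3973411225}{3481}$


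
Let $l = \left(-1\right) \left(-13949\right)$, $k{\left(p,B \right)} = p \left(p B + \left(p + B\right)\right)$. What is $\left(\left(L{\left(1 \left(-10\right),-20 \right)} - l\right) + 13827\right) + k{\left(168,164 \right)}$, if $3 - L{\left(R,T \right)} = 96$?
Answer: $4684297$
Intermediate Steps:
$L{\left(R,T \right)} = -93$ ($L{\left(R,T \right)} = 3 - 96 = -93$)
$k{\left(p,B \right)} = p \left(B + p + B p\right)$ ($k{\left(p,B \right)} = p \left(B p + \left(B + p\right)\right) = p \left(B + p + B p\right)$)
$l = 13949$
$\left(\left(L{\left(1 \left(-10\right),-20 \right)} - l\right) + 13827\right) + k{\left(168,164 \right)} = \left(\left(-93 - 13949\right) + 13827\right) + 168 \left(164 + 168 + 164 \cdot 168\right) = \left(\left(-93 - 13949\right) + 13827\right) + 168 \left(164 + 168 + 27552\right) = \left(-14042 + 13827\right) + 168 \cdot 27884 = -215 + 4684512 = 4684297$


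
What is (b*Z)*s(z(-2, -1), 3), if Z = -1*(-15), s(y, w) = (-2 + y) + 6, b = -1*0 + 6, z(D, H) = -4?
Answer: 0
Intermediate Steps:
b = 6 (b = 0 + 6 = 6)
s(y, w) = 4 + y
Z = 15
(b*Z)*s(z(-2, -1), 3) = (6*15)*(4 - 4) = 90*0 = 0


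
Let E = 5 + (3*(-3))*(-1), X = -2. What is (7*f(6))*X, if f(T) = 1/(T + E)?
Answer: -7/10 ≈ -0.70000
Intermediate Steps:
E = 14 (E = 5 - 9*(-1) = 5 + 9 = 14)
f(T) = 1/(14 + T) (f(T) = 1/(T + 14) = 1/(14 + T))
(7*f(6))*X = (7/(14 + 6))*(-2) = (7/20)*(-2) = -7/10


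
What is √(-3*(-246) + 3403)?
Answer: √4141 ≈ 64.351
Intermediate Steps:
√(-3*(-246) + 3403) = √(738 + 3403) = √4141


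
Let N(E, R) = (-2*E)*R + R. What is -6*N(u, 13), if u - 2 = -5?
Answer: -546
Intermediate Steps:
u = -3 (u = 2 - 5 = -3)
N(E, R) = R - 2*E*R (N(E, R) = -2*E*R + R = R - 2*E*R)
-6*N(u, 13) = -78*(1 - 2*(-3)) = -78*(1 + 6) = -78*7 = -6*91 = -546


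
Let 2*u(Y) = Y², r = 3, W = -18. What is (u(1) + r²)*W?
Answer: -171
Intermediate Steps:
u(Y) = Y²/2
(u(1) + r²)*W = ((½)*1² + 3²)*(-18) = ((½)*1 + 9)*(-18) = (½ + 9)*(-18) = (19/2)*(-18) = -171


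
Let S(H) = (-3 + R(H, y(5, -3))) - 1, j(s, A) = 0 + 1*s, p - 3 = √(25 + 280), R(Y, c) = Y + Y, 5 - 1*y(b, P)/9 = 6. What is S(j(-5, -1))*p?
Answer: -42 - 14*√305 ≈ -286.50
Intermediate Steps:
y(b, P) = -9 (y(b, P) = 45 - 9*6 = 45 - 54 = -9)
R(Y, c) = 2*Y
p = 3 + √305 (p = 3 + √(25 + 280) = 3 + √305 ≈ 20.464)
j(s, A) = s (j(s, A) = 0 + s = s)
S(H) = -4 + 2*H (S(H) = (-3 + 2*H) - 1 = -4 + 2*H)
S(j(-5, -1))*p = (-4 + 2*(-5))*(3 + √305) = (-4 - 10)*(3 + √305) = -14*(3 + √305) = -42 - 14*√305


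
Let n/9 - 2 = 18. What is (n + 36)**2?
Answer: 46656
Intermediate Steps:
n = 180 (n = 18 + 9*18 = 18 + 162 = 180)
(n + 36)**2 = (180 + 36)**2 = 216**2 = 46656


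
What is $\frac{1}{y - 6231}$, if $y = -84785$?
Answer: $- \frac{1}{91016} \approx -1.0987 \cdot 10^{-5}$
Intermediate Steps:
$\frac{1}{y - 6231} = \frac{1}{-84785 - 6231} = \frac{1}{-91016} = - \frac{1}{91016}$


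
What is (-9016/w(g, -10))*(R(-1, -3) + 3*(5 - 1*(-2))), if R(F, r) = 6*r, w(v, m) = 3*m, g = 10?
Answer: 4508/5 ≈ 901.60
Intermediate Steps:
(-9016/w(g, -10))*(R(-1, -3) + 3*(5 - 1*(-2))) = (-9016/(3*(-10)))*(6*(-3) + 3*(5 - 1*(-2))) = (-9016/(-30))*(-18 + 3*(5 + 2)) = (-9016*(-1)/30)*(-18 + 3*7) = (-98*(-46/15))*(-18 + 21) = (4508/15)*3 = 4508/5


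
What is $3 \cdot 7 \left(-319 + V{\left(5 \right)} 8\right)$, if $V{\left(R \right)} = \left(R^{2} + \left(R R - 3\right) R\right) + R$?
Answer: $16821$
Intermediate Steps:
$V{\left(R \right)} = R + R^{2} + R \left(-3 + R^{2}\right)$ ($V{\left(R \right)} = \left(R^{2} + \left(R^{2} - 3\right) R\right) + R = \left(R^{2} + \left(-3 + R^{2}\right) R\right) + R = \left(R^{2} + R \left(-3 + R^{2}\right)\right) + R = R + R^{2} + R \left(-3 + R^{2}\right)$)
$3 \cdot 7 \left(-319 + V{\left(5 \right)} 8\right) = 3 \cdot 7 \left(-319 + 5 \left(-2 + 5 + 5^{2}\right) 8\right) = 21 \left(-319 + 5 \left(-2 + 5 + 25\right) 8\right) = 21 \left(-319 + 5 \cdot 28 \cdot 8\right) = 21 \left(-319 + 140 \cdot 8\right) = 21 \left(-319 + 1120\right) = 21 \cdot 801 = 16821$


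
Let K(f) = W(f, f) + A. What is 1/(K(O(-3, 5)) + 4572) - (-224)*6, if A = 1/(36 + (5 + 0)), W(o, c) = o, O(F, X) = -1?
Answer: 251881769/187412 ≈ 1344.0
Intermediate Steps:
A = 1/41 (A = 1/(36 + 5) = 1/41 ≈ 0.024390)
K(f) = 1/41 + f (K(f) = f + 1/41 = 1/41 + f)
1/(K(O(-3, 5)) + 4572) - (-224)*6 = 1/((1/41 - 1) + 4572) - (-224)*6 = 1/(-40/41 + 4572) - 224*(-6) = 1/(187412/41) + 1344 = 41/187412 + 1344 = 251881769/187412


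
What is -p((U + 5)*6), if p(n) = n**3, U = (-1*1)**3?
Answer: -13824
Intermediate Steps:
U = -1 (U = (-1)**3 = -1)
-p((U + 5)*6) = -((-1 + 5)*6)**3 = -(4*6)**3 = -1*24**3 = -1*13824 = -13824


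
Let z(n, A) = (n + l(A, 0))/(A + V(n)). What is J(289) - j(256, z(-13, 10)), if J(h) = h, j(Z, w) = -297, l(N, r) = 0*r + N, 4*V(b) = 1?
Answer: 586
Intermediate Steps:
V(b) = ¼ (V(b) = (¼)*1 = ¼)
l(N, r) = N (l(N, r) = 0 + N = N)
z(n, A) = (A + n)/(¼ + A) (z(n, A) = (n + A)/(A + ¼) = (A + n)/(¼ + A))
J(289) - j(256, z(-13, 10)) = 289 - 1*(-297) = 289 + 297 = 586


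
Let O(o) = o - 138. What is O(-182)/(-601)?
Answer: 320/601 ≈ 0.53245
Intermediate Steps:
O(o) = -138 + o
O(-182)/(-601) = (-138 - 182)/(-601) = -320*(-1/601) = 320/601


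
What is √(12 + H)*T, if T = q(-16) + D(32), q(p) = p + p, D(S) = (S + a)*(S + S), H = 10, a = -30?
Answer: 96*√22 ≈ 450.28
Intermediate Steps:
D(S) = 2*S*(-30 + S) (D(S) = (S - 30)*(S + S) = (-30 + S)*(2*S) = 2*S*(-30 + S))
q(p) = 2*p
T = 96 (T = 2*(-16) + 2*32*(-30 + 32) = -32 + 2*32*2 = -32 + 128 = 96)
√(12 + H)*T = √(12 + 10)*96 = √22*96 = 96*√22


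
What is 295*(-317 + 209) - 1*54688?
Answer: -86548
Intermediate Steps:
295*(-317 + 209) - 1*54688 = 295*(-108) - 54688 = -31860 - 54688 = -86548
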